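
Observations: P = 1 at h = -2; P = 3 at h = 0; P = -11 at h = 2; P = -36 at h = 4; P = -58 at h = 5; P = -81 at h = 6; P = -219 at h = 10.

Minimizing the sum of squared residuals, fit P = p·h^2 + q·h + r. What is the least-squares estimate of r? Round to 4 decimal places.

r = 3.5420

Forming AᵀA = [[12209, 1405, 185]; [1405, 185, 25]; [185, 25, 7]] and AᵀP = [-26882, -3134, -401]ᵀ gives AᵀA·[p, q, r]ᵀ = AᵀP.
Solving the 3×3 system (Gaussian elimination) gives p = -102185/51324, q = -589843/256620, r = 15149/4277.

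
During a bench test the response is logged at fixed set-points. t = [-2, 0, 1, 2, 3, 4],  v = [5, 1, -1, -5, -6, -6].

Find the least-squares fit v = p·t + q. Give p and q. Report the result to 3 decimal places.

p = -2.014, q = 0.686

The normal system XᵀX·[p, q]ᵀ = Xᵀv is [[34, 8]; [8, 6]]·[p, q]ᵀ = [-63, -12]ᵀ.
Eliminating q: 6·(row 1) − 8·(row 2) gives 140·p = 6·(-63) − 8·(-12) = -282, so p = -141/70.
Then q = ((-12) − 8·(-141/70))/6 = 24/35.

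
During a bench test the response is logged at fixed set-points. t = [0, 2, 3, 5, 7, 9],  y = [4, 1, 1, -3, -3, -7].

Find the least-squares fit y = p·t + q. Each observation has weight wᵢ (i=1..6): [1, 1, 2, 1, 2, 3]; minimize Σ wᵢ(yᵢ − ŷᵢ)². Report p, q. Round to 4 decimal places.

p = -1.1805, q = 4.0747

Normal-equation sums: Σwᵢ·t·t = 388, Σwᵢ·t = 54, Σwᵢ·1 = 10.
And Σwᵢ·t·y = -238, Σwᵢ·y = -23.
Normal equations: [[388, 54]; [54, 10]]·[p, q]ᵀ = [-238, -23]ᵀ.
Eliminating q: 10·(row 1) − 54·(row 2) gives 964·p = 10·(-238) − 54·(-23) = -1138, so p = -569/482.
Then q = ((-23) − 54·(-569/482))/10 = 982/241.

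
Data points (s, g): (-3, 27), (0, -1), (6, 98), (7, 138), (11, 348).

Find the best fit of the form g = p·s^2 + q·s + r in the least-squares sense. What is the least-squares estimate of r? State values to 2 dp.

r = -2.07

XᵀX·[p, q, r]ᵀ = Xᵀg reads: 18419·p + 1863·q + 215·r = 52641;  1863·p + 215·q + 21·r = 5301;  215·p + 21·q + 5·r = 610.
(Σs^2·s^2 = 18419, Σs^2·s = 1863, Σs^2 = 215, Σs·s = 215, Σs = 21, Σ1 = 5, Σs^2·g = 52641, Σs·g = 5301, Σg = 610.)
Inverting the 3×3 Gram matrix, [p, q, r]ᵀ = [1798687/604158, -189145/201386, -626519/302079]ᵀ.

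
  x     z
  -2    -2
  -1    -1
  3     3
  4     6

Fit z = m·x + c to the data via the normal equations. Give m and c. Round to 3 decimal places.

m = 1.231, c = 0.269

Sums needed: Σx·x = 30, Σx = 4, Σ1 = 4.
For Aᵀz: Σx·z = 38, Σz = 6.
Normal equations: [[30, 4]; [4, 4]]·[m, c]ᵀ = [38, 6]ᵀ.
Δ = 30·4 − 4² = 104.
m = (38·4 − 4·6)/104 = 16/13; c = (30·6 − 4·38)/104 = 7/26.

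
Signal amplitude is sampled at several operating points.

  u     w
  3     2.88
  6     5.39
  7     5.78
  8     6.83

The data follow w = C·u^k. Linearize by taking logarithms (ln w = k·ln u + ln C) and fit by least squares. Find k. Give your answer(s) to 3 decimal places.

k = 0.863

Taking logs, ln w = k·ln u + ln C, so regress ln w on ln u.
Σln u = 6.9157, Σ(ln u)² = 12.5280, Σln w = 6.4181, Σln u·ln w = 11.5896.
Equations: 12.5280·k + 6.9157·ln C = 11.5896;  6.9157·k + 4·ln C = 6.4181.
Solving (det = 2.2847): k = 0.86348, ln C = 0.11162.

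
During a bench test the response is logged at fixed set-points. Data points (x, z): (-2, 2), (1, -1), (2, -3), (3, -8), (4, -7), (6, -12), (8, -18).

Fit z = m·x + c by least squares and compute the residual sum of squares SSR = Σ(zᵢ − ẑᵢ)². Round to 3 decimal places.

SSR = 13.676

Forming AᵀA = [[134, 22]; [22, 7]] and Aᵀz = [-279, -47]ᵀ gives AᵀA·[m, c]ᵀ = Aᵀz.
det = 134·7 − 22² = 454.
m = ((-279)·7 − 22·(-47))/454 = -919/454; c = (134·(-47) − 22·(-279))/454 = -80/227.
Residuals: -385/227, 625/454, 318/227, -715/454, 329/227, 113/227, -330/227; SSR = 6209/454.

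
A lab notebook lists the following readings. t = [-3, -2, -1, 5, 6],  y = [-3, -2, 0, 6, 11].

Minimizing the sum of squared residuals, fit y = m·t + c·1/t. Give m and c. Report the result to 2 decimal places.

m = 1.59, c = -2.04

Compute the Gram sums: Σt·t = 75, Σt·1/t = 5, Σ1/t·1/t = 643/450.
Right-hand side: Σt·y = 109, Σ1/t·y = 151/30.
AᵀA·[m, c]ᵀ = Aᵀy becomes [[75, 5]; [5, 643/450]]·[m, c]ᵀ = [109, 151/30]ᵀ.
Determinant 75·(643/450) − 5² = 493/6.
m = (109·(643/450) − 5·(151/30))/(493/6) = 58762/36975; c = (75·(151/30) − 5·109)/(493/6) = -1005/493.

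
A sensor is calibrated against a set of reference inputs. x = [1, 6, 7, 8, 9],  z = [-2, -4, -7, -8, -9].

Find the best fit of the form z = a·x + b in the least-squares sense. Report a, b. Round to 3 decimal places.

Compute the Gram sums: Σx·x = 231, Σx = 31, Σ1 = 5.
Moment sums: Σx·z = -220, Σz = -30.
MᵀM·[a, b]ᵀ = Mᵀz becomes [[231, 31]; [31, 5]]·[a, b]ᵀ = [-220, -30]ᵀ.
Eliminating b: 5·(row 1) − 31·(row 2) gives 194·a = 5·(-220) − 31·(-30) = -170, so a = -85/97.
Then b = ((-30) − 31·(-85/97))/5 = -55/97.

a = -0.876, b = -0.567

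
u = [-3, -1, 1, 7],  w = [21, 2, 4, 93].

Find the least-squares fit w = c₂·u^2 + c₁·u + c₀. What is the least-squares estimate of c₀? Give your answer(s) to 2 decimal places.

c₀ = 1.35

With design matrix X, XᵀX = [[2484, 316, 60]; [316, 60, 4]; [60, 4, 4]] and Xᵀw = [4752, 590, 120]ᵀ.
Solving the 3×3 system (Gaussian elimination) gives c₂ = 703/362, c₁ = -351/724, c₀ = 981/724.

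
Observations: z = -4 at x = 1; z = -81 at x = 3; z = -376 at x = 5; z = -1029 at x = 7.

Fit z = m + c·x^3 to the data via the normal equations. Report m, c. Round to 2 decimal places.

m = -0.71, c = -3.00

Forming AᵀA = [[4, 496]; [496, 134004]] and Aᵀz = [-1490, -402138]ᵀ gives AᵀA·[m, c]ᵀ = Aᵀz.
Δ = 4·134004 − 496² = 290000.
m = ((-1490)·134004 − 496·(-402138))/290000 = -25689/36250; c = (4·(-402138) − 496·(-1490))/290000 = -108689/36250.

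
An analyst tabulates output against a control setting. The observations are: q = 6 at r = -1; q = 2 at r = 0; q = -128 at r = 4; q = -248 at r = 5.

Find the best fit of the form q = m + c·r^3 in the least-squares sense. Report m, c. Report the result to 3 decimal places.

m = 2.561, c = -2.012

With design matrix M, MᵀM = [[4, 188]; [188, 19722]] and Mᵀq = [-368, -39198]ᵀ.
Δ = 4·19722 − 188² = 43544.
m = ((-368)·19722 − 188·(-39198))/43544 = 13941/5443; c = (4·(-39198) − 188·(-368))/43544 = -10951/5443.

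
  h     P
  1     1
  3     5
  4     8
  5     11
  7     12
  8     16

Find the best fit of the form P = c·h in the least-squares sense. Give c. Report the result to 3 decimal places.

c = 1.921

Normal-equation sums: Σh·h = 164.
Right-hand side: Σh·P = 315.
Hence c = 315 / 164 ≈ 1.92073.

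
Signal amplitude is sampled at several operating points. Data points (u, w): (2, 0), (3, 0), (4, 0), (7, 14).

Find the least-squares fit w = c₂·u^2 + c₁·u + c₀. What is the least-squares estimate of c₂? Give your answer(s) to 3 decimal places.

c₂ = 0.890

Entries of XᵀX: Σu^2·u^2 = 2754, Σu^2·u = 442, Σu^2 = 78, Σu·u = 78, Σu = 16, Σ1 = 4.
Right-hand side: Σu^2·w = 686, Σu·w = 98, Σw = 14.
Inverting the 3×3 Gram matrix, [c₂, c₁, c₀]ᵀ = [161/181, -952/181, 1302/181]ᵀ.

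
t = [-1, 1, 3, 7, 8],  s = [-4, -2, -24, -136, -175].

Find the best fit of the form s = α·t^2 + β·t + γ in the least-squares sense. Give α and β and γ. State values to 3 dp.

Normal-equation sums: Σt^2·t^2 = 6580, Σt^2·t = 882, Σt^2 = 124, Σt·t = 124, Σt = 18, Σ1 = 5.
Right-hand side: Σt^2·s = -18086, Σt·s = -2422, Σs = -341.
AᵀA·[α, β, γ]ᵀ = Aᵀs becomes [[6580, 882, 124]; [882, 124, 18]; [124, 18, 5]]·[α, β, γ]ᵀ = [-18086, -2422, -341]ᵀ.
Row-reducing yields α = -62210/22171, β = 10433/22171, γ = -6813/22171.

α = -2.806, β = 0.471, γ = -0.307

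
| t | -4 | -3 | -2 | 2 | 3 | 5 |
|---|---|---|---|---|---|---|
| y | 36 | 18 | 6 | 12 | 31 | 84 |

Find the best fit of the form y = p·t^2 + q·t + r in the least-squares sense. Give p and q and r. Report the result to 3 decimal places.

Forming XᵀX = [[1075, 61, 67]; [61, 67, 1]; [67, 1, 6]] and Xᵀy = [3189, 327, 187]ᵀ gives XᵀX·[p, q, r]ᵀ = Xᵀy.
Solving the 3×3 system (Gaussian elimination) gives p = 5883/1936, q = 4183/1936, r = -1513/484.

p = 3.039, q = 2.161, r = -3.126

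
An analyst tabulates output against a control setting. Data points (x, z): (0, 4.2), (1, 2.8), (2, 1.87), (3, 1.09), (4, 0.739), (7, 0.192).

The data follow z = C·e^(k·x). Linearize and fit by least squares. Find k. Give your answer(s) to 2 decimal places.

Linearized form: ln z = k·x + ln C. From the 6 transformed points,
Sums: Σx = 17.0000, Σ(x)² = 79.0000, Σln z = 1.2241, Σx·ln z = -10.2216.
Normal system: [[79.0000, 17.0000]; [17.0000, 6]]·[k, ln C]ᵀ = [-10.2216, 1.2241]ᵀ.
Solving (det = 185.0000): k = -0.44400, ln C = 1.46201.

k = -0.44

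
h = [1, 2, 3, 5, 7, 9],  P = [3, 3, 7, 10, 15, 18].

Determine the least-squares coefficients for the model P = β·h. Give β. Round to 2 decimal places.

Sums needed: Σh·h = 169.
And Σh·P = 347.
So AᵀA·[β]ᵀ = AᵀP: [[169]]·[β]ᵀ = [347]ᵀ.
β = 347/169 = 2.05325.

β = 2.05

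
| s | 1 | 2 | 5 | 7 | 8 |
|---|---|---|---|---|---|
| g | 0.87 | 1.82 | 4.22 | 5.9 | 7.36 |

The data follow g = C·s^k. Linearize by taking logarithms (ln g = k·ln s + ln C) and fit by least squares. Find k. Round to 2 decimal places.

k = 1.00

Linearized form: ln g = k·ln s + ln C. From the 5 transformed points,
AᵀA = [[11.1814, 6.3279]; [6.3279, 5]], rhs = [10.3370, 5.6704]ᵀ  (here Σln s = 6.3279, Σ(ln s)² = 11.1814, Σln g = 5.6704, Σln s·ln g = 10.3370).
Slope k = (n·Σln s·ln g − Σln s·Σln g)/(n·Σ(ln s)² − (Σln s)²) = (5·10.3370 − 6.3279·5.6704)/15.8642 = 0.99614; ln C = (Σln g − k·Σln s)/n = -0.12662.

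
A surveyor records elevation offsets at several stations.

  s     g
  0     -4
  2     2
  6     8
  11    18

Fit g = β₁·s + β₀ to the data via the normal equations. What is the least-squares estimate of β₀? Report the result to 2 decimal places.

β₀ = -3.13

The normal system AᵀA·[β₁, β₀]ᵀ = Aᵀg is [[161, 19]; [19, 4]]·[β₁, β₀]ᵀ = [250, 24]ᵀ.
Determinant 161·4 − 19² = 283.
β₁ = (250·4 − 19·24)/283 = 544/283; β₀ = (161·24 − 19·250)/283 = -886/283.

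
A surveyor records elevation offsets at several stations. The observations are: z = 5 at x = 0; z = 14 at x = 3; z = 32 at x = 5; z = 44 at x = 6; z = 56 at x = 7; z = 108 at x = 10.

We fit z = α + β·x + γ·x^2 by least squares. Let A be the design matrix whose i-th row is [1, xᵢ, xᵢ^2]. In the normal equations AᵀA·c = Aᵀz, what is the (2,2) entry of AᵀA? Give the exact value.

Row 2 ↔ basis x, column 2 ↔ basis x, so (AᵀA)_{2,2} = Σᵢ (x)·(x) = (0)·(0) + (3)·(3) + (5)·(5) + (6)·(6) + (7)·(7) + (10)·(10) = 219.

219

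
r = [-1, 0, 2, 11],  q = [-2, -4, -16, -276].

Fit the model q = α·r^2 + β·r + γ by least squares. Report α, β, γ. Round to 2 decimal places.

α = -2.02, β = -2.59, γ = -3.11

The normal system XᵀX·[α, β, γ]ᵀ = Xᵀq is [[14658, 1338, 126]; [1338, 126, 12]; [126, 12, 4]]·[α, β, γ]ᵀ = [-33462, -3066, -298]ᵀ.
Row-reducing yields α = -907/449, β = -5806/2245, γ = -6982/2245.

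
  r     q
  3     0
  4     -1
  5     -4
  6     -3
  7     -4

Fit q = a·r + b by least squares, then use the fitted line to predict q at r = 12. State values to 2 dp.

q̂ = -9.40

Compute the Gram sums: Σr·r = 135, Σr = 25, Σ1 = 5.
For Aᵀq: Σr·q = -70, Σq = -12.
AᵀA·[a, b]ᵀ = Aᵀq becomes [[135, 25]; [25, 5]]·[a, b]ᵀ = [-70, -12]ᵀ.
Eliminating b: 5·(row 1) − 25·(row 2) gives 50·a = 5·(-70) − 25·(-12) = -50, so a = -1.
Then b = ((-12) − 25·(-1))/5 = 13/5.
At r = 12: q̂ = (-1)·(12) + (13/5)·(1) = -47/5.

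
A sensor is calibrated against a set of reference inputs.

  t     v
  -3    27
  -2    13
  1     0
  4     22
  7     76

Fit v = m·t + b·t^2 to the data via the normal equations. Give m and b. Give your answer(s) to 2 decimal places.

m = -2.76, b = 1.96

Entries of MᵀM: Σt·t = 79, Σt·t^2 = 373, Σt^2·t^2 = 2755.
For Mᵀv: Σt·v = 513, Σt^2·v = 4371.
Normal equations: [[79, 373]; [373, 2755]]·[m, b]ᵀ = [513, 4371]ᵀ.
Determinant 79·2755 − 373² = 78516.
m = (513·2755 − 373·4371)/78516 = -18089/6543; b = (79·4371 − 373·513)/78516 = 12830/6543.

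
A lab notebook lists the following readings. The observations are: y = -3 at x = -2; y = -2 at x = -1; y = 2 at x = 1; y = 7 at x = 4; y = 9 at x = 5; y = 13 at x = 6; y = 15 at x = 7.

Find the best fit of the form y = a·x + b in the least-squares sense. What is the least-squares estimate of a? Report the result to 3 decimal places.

Compute the Gram sums: Σx·x = 132, Σx = 20, Σ1 = 7.
For Aᵀy: Σx·y = 266, Σy = 41.
So AᵀA·[a, b]ᵀ = Aᵀy: [[132, 20]; [20, 7]]·[a, b]ᵀ = [266, 41]ᵀ.
Determinant 132·7 − 20² = 524.
a = (266·7 − 20·41)/524 = 521/262; b = (132·41 − 20·266)/524 = 23/131.

a = 1.989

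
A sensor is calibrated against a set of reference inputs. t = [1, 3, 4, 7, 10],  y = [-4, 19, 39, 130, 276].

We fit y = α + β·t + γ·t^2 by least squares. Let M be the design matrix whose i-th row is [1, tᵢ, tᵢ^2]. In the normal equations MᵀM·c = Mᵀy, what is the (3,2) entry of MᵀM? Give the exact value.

Row 3 ↔ basis t^2, column 2 ↔ basis t, so (MᵀM)_{3,2} = Σᵢ (t^2)·(t) = (1)·(1) + (9)·(3) + (16)·(4) + (49)·(7) + (100)·(10) = 1435.

1435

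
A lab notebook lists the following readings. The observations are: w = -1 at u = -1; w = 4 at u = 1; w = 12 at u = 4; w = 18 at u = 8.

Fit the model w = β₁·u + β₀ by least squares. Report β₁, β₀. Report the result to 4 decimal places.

The normal system AᵀA·[β₁, β₀]ᵀ = Aᵀw is [[82, 12]; [12, 4]]·[β₁, β₀]ᵀ = [197, 33]ᵀ.
Eliminating β₀: 4·(row 1) − 12·(row 2) gives 184·β₁ = 4·197 − 12·33 = 392, so β₁ = 49/23.
Then β₀ = (33 − 12·(49/23))/4 = 171/92.

β₁ = 2.1304, β₀ = 1.8587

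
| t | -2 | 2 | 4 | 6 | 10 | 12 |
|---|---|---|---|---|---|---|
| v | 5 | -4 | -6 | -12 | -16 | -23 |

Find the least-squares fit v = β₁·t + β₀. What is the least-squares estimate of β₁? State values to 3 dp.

β₁ = -1.885

The normal equations are: 304·β₁ + 32·β₀ = -550;  32·β₁ + 6·β₀ = -56.
Δ = 304·6 − 32² = 800.
β₁ = ((-550)·6 − 32·(-56))/800 = -377/200; β₀ = (304·(-56) − 32·(-550))/800 = 18/25.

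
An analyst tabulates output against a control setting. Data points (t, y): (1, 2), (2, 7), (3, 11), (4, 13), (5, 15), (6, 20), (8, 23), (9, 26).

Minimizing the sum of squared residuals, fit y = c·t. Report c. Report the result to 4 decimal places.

c = 3.0254

Compute the Gram sums: Σt·t = 236.
Right-hand side: Σt·y = 714.
AᵀA·[c]ᵀ = Aᵀy becomes [[236]]·[c]ᵀ = [714]ᵀ.
Hence c = 714 / 236 ≈ 3.02542.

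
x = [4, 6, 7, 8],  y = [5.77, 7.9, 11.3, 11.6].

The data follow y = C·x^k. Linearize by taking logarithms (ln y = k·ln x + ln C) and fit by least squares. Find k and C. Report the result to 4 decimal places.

k = 1.0687, C = 1.2830

With ln yᵢ as the transformed response and ln xᵢ as the regressor:
Σln x = 7.2034, Σ(ln x)² = 13.2429, Σln y = 8.6953, Σln x·ln y = 15.9482.
Equations: 13.2429·k + 7.2034·ln C = 15.9482;  7.2034·k + 4·ln C = 8.6953.
Slope k = (n·Σln x·ln y − Σln x·Σln y)/(n·Σ(ln x)² − (Σln x)²) = (4·15.9482 − 7.2034·8.6953)/1.0824 = 1.06872; ln C = (Σln y − k·Σln x)/n = 0.24923, so C = exp(0.24923) = 1.28303.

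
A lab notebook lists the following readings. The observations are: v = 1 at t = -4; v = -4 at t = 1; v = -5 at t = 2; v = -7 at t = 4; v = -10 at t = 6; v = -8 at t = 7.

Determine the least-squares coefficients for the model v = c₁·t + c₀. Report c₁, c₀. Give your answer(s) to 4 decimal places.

Forming XᵀX = [[122, 16]; [16, 6]] and Xᵀv = [-162, -33]ᵀ gives XᵀX·[c₁, c₀]ᵀ = Xᵀv.
Determinant 122·6 − 16² = 476.
c₁ = ((-162)·6 − 16·(-33))/476 = -111/119; c₀ = (122·(-33) − 16·(-162))/476 = -717/238.

c₁ = -0.9328, c₀ = -3.0126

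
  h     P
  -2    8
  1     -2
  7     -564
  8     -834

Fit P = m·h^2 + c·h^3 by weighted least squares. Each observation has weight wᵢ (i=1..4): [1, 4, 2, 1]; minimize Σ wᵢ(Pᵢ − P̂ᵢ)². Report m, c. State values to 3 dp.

AᵀWA·[m, c]ᵀ = AᵀWP reads: 8918·m + 66354·c = -108624;  66354·m + 497510·c = -813984.
Determinant 8918·497510 − 66354² = 33940864.
m = ((-108624)·497510 − 66354·(-813984))/33940864 = -950997/1060652; c = (8918·(-813984) − 66354·(-108624))/33940864 = -1608513/1060652.

m = -0.897, c = -1.517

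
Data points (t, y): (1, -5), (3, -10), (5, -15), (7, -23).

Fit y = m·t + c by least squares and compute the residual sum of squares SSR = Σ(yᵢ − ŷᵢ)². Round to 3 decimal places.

Compute the Gram sums: Σt·t = 84, Σt = 16, Σ1 = 4.
And Σt·y = -271, Σy = -53.
MᵀM·[m, c]ᵀ = Mᵀy becomes [[84, 16]; [16, 4]]·[m, c]ᵀ = [-271, -53]ᵀ.
Eliminating c: 4·(row 1) − 16·(row 2) gives 80·m = 4·(-271) − 16·(-53) = -236, so m = -59/20.
Then c = ((-53) − 16·(-59/20))/4 = -29/20.
Residuals: -3/5, 3/10, 6/5, -9/10; SSR = 27/10.

SSR = 2.700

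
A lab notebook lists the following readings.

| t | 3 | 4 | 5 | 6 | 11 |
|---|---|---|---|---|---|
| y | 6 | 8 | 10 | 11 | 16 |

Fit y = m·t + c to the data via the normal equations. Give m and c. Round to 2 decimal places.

m = 1.19, c = 3.29

From the data, Σt·t = 207, Σt = 29, Σ1 = 5.
And Σt·y = 342, Σy = 51.
XᵀX·[m, c]ᵀ = Xᵀy becomes [[207, 29]; [29, 5]]·[m, c]ᵀ = [342, 51]ᵀ.
det = 207·5 − 29² = 194.
m = (342·5 − 29·51)/194 = 231/194; c = (207·51 − 29·342)/194 = 639/194.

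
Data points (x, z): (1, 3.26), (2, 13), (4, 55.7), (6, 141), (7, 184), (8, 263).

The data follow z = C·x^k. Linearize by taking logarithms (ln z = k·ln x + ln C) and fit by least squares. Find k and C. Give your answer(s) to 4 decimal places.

k = 2.1080, C = 3.1355

Linearized form: ln z = k·ln x + ln C. From the 6 transformed points,
Sums: Σln x = 7.8966, Σ(ln x)² = 13.7233, Σln z = 23.5025, Σln x·ln z = 37.9525.
Normal system: [[13.7233, 7.8966]; [7.8966, 6]]·[k, ln C]ᵀ = [37.9525, 23.5025]ᵀ.
Slope k = (n·Σln x·ln z − Σln x·Σln z)/(n·Σ(ln x)² − (Σln x)²) = (6·37.9525 − 7.8966·23.5025)/19.9843 = 2.10797; ln C = (Σln z − k·Σln x)/n = 1.14280, so C = exp(1.14280) = 3.13555.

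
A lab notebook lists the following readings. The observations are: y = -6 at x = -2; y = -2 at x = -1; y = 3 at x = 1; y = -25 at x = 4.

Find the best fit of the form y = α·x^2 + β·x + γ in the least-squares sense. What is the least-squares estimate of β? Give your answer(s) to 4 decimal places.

β = 1.0152

Setting ∂/∂α … = 0 gives: 274·α + 56·β + 22·γ = -423;  56·α + 22·β + 2·γ = -83;  22·α + 2·β + 4·γ = -30.
Inverting the 3×3 Gram matrix, [α, β, γ]ᵀ = [-131/66, 67/66, 32/11]ᵀ.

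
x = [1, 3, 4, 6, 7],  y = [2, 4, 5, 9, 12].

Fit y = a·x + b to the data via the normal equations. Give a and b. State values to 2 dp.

a = 1.65, b = -0.53

Setting ∂/∂a … = 0 gives: 111·a + 21·b = 172;  21·a + 5·b = 32.
Determinant 111·5 − 21² = 114.
a = (172·5 − 21·32)/114 = 94/57; b = (111·32 − 21·172)/114 = -10/19.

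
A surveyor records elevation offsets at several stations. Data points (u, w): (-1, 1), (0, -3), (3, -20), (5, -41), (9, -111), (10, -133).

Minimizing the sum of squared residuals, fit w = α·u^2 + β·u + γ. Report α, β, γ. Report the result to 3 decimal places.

α = -1.025, β = -2.876, γ = -1.808

Normal-equation sums: Σu^2·u^2 = 17268, Σu^2·u = 1880, Σu^2 = 216, Σu·u = 216, Σu = 26, Σ1 = 6.
Moment sums: Σu^2·w = -23495, Σu·w = -2595, Σw = -307.
Solving the 3×3 system (Gaussian elimination) gives α = -137897/134556, β = -32253/11213, γ = -121667/67278.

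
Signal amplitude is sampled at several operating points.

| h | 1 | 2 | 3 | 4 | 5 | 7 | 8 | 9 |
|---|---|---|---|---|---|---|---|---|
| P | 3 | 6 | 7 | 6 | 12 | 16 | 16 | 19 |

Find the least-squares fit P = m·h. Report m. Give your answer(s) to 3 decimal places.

Forming MᵀM = [[249]] and MᵀP = [531]ᵀ gives MᵀM·[m]ᵀ = MᵀP.
Hence m = 531 / 249 ≈ 2.13253.

m = 2.133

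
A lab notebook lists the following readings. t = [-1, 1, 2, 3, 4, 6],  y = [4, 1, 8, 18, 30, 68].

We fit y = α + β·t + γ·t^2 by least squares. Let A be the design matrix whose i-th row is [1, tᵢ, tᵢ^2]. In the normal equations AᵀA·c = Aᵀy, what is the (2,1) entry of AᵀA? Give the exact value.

Row 2 ↔ basis t, column 1 ↔ basis 1, so (AᵀA)_{2,1} = Σᵢ t = (-1)·(1) + (1)·(1) + (2)·(1) + (3)·(1) + (4)·(1) + (6)·(1) = 15.

15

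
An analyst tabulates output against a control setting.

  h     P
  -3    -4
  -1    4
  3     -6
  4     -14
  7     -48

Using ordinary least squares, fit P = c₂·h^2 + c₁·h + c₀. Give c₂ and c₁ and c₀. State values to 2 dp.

Entries of MᵀM: Σh^2·h^2 = 2820, Σh^2·h = 406, Σh^2 = 84, Σh·h = 84, Σh = 10, Σ1 = 5.
For MᵀP: Σh^2·P = -2662, Σh·P = -402, ΣP = -68.
Normal equations: [[2820, 406, 84]; [406, 84, 10]; [84, 10, 5]]·[c₂, c₁, c₀]ᵀ = [-2662, -402, -68]ᵀ.
Inverting the 3×3 Gram matrix, [c₂, c₁, c₀]ᵀ = [-42433/41899, -16345/41899, 175738/41899]ᵀ.

c₂ = -1.01, c₁ = -0.39, c₀ = 4.19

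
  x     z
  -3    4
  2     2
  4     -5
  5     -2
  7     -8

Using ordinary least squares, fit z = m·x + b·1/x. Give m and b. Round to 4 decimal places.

m = -1.2017, b = 5.9549

Sums needed: Σx·x = 103, Σx·1/x = 5, Σ1/x·1/x = 85381/176400.
Right-hand side: Σx·z = -94, Σ1/x·z = -1313/420.
AᵀA·[m, b]ᵀ = Aᵀz becomes [[103, 5]; [5, 85381/176400]]·[m, b]ᵀ = [-94, -1313/420]ᵀ.
Eliminating b: (85381/176400)·(row 1) − 5·(row 2) gives (4384243/176400)·m = (85381/176400)·(-94) − 5·(-1313/420) = -2634257/88200, so m = -5268514/4384243.
Then b = ((-1313/420) − 5·(-5268514/4384243))/(85381/176400) = 26107620/4384243.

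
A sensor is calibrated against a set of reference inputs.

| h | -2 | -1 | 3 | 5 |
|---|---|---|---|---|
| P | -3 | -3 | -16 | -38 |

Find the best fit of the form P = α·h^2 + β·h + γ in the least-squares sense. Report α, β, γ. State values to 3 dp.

α = -1.130, β = -1.450, γ = -2.170

MᵀM·[α, β, γ]ᵀ = MᵀP reads: 723·α + 143·β + 39·γ = -1109;  143·α + 39·β + 5·γ = -229;  39·α + 5·β + 4·γ = -60.
(Σh^2·h^2 = 723, Σh^2·h = 143, Σh^2 = 39, Σh·h = 39, Σh = 5, Σ1 = 4, Σh^2·P = -1109, Σh·P = -229, ΣP = -60.)
Inverting the 3×3 Gram matrix, [α, β, γ]ᵀ = [-5293/4684, -6793/4684, -5081/2342]ᵀ.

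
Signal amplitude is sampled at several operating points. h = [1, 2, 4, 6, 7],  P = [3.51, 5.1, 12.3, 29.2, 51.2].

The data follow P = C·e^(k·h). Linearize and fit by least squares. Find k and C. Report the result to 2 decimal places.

Taking logs, ln P = k·h + ln C, so regress ln P on h.
Σh = 20.0000, Σ(h)² = 106.0000, Σln P = 12.7044, Σh·ln P = 62.3477.
Equations: 106.0000·k + 20.0000·ln C = 62.3477;  20.0000·k + 5·ln C = 12.7044.
Slope k = (n·Σh·ln P − Σh·Σln P)/(n·Σ(h)² − (Σh)²) = (5·62.3477 − 20.0000·12.7044)/130.0000 = 0.44347; ln C = (Σln P − k·Σh)/n = 0.76699, so C = exp(0.76699) = 2.15328.

k = 0.44, C = 2.15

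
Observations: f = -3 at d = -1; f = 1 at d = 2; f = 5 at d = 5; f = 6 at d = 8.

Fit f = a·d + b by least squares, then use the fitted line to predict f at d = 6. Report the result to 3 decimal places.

f̂ = 4.833

Normal-equation sums: Σd·d = 94, Σd = 14, Σ1 = 4.
And Σd·f = 78, Σf = 9.
So MᵀM·[a, b]ᵀ = Mᵀf: [[94, 14]; [14, 4]]·[a, b]ᵀ = [78, 9]ᵀ.
Determinant 94·4 − 14² = 180.
a = (78·4 − 14·9)/180 = 31/30; b = (94·9 − 14·78)/180 = -41/30.
At d = 6: f̂ = (31/30)·(6) + (-41/30)·(1) = 29/6.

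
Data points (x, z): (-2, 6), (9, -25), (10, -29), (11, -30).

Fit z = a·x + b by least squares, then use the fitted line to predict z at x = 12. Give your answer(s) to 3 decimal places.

Forming AᵀA = [[306, 28]; [28, 4]] and Aᵀz = [-857, -78]ᵀ gives AᵀA·[a, b]ᵀ = Aᵀz.
det = 306·4 − 28² = 440.
a = ((-857)·4 − 28·(-78))/440 = -311/110; b = (306·(-78) − 28·(-857))/440 = 16/55.
At x = 12: ẑ = (-311/110)·(12) + (16/55)·(1) = -370/11.

ẑ = -33.636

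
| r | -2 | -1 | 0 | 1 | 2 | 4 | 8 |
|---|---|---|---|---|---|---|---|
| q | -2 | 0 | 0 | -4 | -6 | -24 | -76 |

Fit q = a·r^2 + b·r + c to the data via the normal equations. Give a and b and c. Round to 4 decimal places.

a = -0.9908, b = -1.5292, c = -0.6398

Normal-equation sums: Σr^2·r^2 = 4386, Σr^2·r = 576, Σr^2 = 90, Σr·r = 90, Σr = 12, Σ1 = 7.
Moment sums: Σr^2·q = -5284, Σr·q = -716, Σq = -112.
Inverting the 3×3 Gram matrix, [a, b, c]ᵀ = [-8926/9009, -41330/27027, -524/819]ᵀ.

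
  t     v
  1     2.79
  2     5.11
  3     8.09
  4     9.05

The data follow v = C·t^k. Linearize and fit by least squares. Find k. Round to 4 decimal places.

With ln vᵢ as the transformed response and ln tᵢ as the regressor:
XᵀX = [[3.6092, 3.1781]; [3.1781, 4]], rhs = [6.4811, 6.9506]ᵀ  (here Σln t = 3.1781, Σ(ln t)² = 3.6092, Σln v = 6.9506, Σln t·ln v = 6.4811).
Δ = 3.6092·4 − (3.1781)² = 4.3368; k = (6.4811·4 − 3.1781·6.9506)/4.3368 = 0.88430, ln C = (3.6092·6.9506 − 3.1781·6.4811)/4.3368 = 1.03507.

k = 0.8843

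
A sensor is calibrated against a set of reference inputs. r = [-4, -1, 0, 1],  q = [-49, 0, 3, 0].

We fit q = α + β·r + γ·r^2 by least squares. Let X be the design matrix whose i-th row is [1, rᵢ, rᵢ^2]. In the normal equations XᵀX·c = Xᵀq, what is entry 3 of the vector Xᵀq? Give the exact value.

-784

Entry 3 ↔ basis r^2, so (Xᵀq)_{3} = Σᵢ (r^2)·qᵢ = (16)·(-49) + (1)·(0) + (0)·(3) + (1)·(0) = -784.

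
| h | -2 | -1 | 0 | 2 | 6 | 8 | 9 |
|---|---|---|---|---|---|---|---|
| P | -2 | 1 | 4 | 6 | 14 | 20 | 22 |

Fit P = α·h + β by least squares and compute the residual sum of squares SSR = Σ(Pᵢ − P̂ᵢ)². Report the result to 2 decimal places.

SSR = 5.00

Normal-equation sums: Σh·h = 190, Σh = 22, Σ1 = 7.
For AᵀP: Σh·P = 457, ΣP = 65.
Normal equations: [[190, 22]; [22, 7]]·[α, β]ᵀ = [457, 65]ᵀ.
det = 190·7 − 22² = 846.
α = (457·7 − 22·65)/846 = 1769/846; β = (190·65 − 22·457)/846 = 1148/423.
Residuals: -25/47, 319/846, 544/423, -379/423, -533/423, 236/423, 395/846; SSR = 4229/846.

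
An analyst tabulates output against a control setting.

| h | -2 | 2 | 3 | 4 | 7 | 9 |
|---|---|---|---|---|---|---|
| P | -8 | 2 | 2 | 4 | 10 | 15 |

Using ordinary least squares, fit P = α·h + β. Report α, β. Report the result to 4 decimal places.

Compute the Gram sums: Σh·h = 163, Σh = 23, Σ1 = 6.
Right-hand side: Σh·P = 247, ΣP = 25.
Δ = 163·6 − 23² = 449.
α = (247·6 − 23·25)/449 = 907/449; β = (163·25 − 23·247)/449 = -1606/449.

α = 2.0200, β = -3.5768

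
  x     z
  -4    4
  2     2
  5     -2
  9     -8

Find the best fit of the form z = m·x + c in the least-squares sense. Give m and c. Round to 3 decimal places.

m = -0.911, c = 1.733

Setting ∂/∂m … = 0 gives: 126·m + 12·c = -94;  12·m + 4·c = -4.
Determinant 126·4 − 12² = 360.
m = ((-94)·4 − 12·(-4))/360 = -41/45; c = (126·(-4) − 12·(-94))/360 = 26/15.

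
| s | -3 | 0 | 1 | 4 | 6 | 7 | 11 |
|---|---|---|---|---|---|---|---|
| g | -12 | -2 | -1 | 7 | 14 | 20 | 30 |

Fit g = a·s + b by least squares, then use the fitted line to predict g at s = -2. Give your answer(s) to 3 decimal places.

ĝ = -9.257

Entries of MᵀM: Σs·s = 232, Σs = 26, Σ1 = 7.
Moment sums: Σs·g = 617, Σg = 56.
Normal equations: [[232, 26]; [26, 7]]·[a, b]ᵀ = [617, 56]ᵀ.
Determinant 232·7 − 26² = 948.
a = (617·7 − 26·56)/948 = 2863/948; b = (232·56 − 26·617)/948 = -1525/474.
At s = -2: ĝ = (2863/948)·(-2) + (-1525/474)·(1) = -2194/237.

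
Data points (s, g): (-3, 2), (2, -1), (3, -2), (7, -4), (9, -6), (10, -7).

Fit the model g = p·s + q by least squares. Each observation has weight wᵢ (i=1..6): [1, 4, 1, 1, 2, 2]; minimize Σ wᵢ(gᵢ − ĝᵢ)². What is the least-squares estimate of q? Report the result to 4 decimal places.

q = 0.2675

The normal equations are: 445·p + 53·q = -296;  53·p + 11·q = -34.
(Σwᵢ·s·s = 445, Σwᵢ·s = 53, Σwᵢ·1 = 11, Σwᵢ·s·g = -296, Σwᵢ·g = -34.)
Determinant 445·11 − 53² = 2086.
p = ((-296)·11 − 53·(-34))/2086 = -727/1043; q = (445·(-34) − 53·(-296))/2086 = 279/1043.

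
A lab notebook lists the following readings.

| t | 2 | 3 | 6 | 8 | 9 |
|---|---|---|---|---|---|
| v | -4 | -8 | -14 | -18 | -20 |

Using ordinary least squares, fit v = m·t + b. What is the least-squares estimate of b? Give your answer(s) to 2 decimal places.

From the data, Σt·t = 194, Σt = 28, Σ1 = 5.
Right-hand side: Σt·v = -440, Σv = -64.
Determinant 194·5 − 28² = 186.
m = ((-440)·5 − 28·(-64))/186 = -68/31; b = (194·(-64) − 28·(-440))/186 = -16/31.

b = -0.52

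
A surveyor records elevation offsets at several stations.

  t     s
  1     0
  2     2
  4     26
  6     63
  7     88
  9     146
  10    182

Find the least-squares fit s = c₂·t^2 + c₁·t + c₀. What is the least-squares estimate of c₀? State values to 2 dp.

c₀ = -2.99

MᵀM·[c₂, c₁, c₀]ᵀ = Mᵀs reads: 20531·c₂ + 2361·c₁ + 287·c₀ = 37030;  2361·c₂ + 287·c₁ + 39·c₀ = 4236;  287·c₂ + 39·c₁ + 7·c₀ = 507.
Solving the 3×3 system (Gaussian elimination) gives c₂ = 199393/106162, c₁ = -4329/15166, c₀ = -158560/53081.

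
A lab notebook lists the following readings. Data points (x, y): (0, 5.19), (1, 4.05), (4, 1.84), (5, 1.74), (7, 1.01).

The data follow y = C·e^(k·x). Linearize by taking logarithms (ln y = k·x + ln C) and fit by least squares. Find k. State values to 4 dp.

Linearized form: ln y = k·x + ln C. From the 5 transformed points,
Sums: Σx = 17.0000, Σ(x)² = 91.0000, Σln y = 4.2191, Σx·ln y = 6.6769.
Normal system: [[91.0000, 17.0000]; [17.0000, 5]]·[k, ln C]ᵀ = [6.6769, 4.2191]ᵀ.
Solving (det = 166.0000): k = -0.23096, ln C = 1.62908.

k = -0.2310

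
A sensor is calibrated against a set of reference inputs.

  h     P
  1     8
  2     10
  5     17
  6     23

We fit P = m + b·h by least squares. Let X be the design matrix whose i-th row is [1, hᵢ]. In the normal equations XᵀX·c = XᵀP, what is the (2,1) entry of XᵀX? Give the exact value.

14

Row 2 ↔ basis h, column 1 ↔ basis 1, so (XᵀX)_{2,1} = Σᵢ h = (1)·(1) + (2)·(1) + (5)·(1) + (6)·(1) = 14.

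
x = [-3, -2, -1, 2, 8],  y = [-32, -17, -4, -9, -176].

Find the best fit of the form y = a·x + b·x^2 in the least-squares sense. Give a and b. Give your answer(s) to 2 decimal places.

a = 1.84, b = -2.98

Compute the Gram sums: Σx·x = 82, Σx·x^2 = 484, Σx^2·x^2 = 4210.
And Σx·y = -1292, Σx^2·y = -11660.
MᵀM·[a, b]ᵀ = Mᵀy becomes [[82, 484]; [484, 4210]]·[a, b]ᵀ = [-1292, -11660]ᵀ.
Eliminating b: 4210·(row 1) − 484·(row 2) gives 110964·a = 4210·(-1292) − 484·(-11660) = 204120, so a = 2430/1321.
Then b = ((-11660) − 484·(2430/1321))/4210 = -3938/1321.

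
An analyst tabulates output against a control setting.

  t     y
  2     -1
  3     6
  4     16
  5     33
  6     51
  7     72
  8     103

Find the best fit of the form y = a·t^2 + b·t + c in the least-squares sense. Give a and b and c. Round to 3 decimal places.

Normal-equation sums: Σt^2·t^2 = 8771, Σt^2·t = 1295, Σt^2 = 203, Σt·t = 203, Σt = 35, Σ1 = 7.
Right-hand side: Σt^2·y = 13087, Σt·y = 1879, Σy = 280.
Row-reducing yields a = 59/28, b = -111/28, c = -9/7.

a = 2.107, b = -3.964, c = -1.286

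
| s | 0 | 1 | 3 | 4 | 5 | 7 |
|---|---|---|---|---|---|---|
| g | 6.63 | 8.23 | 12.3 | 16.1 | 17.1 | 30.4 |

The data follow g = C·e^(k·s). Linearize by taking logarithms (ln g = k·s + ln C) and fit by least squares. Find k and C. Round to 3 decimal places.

Let Y = ln g. Fitting Y = k·s + ln C by least squares:
AᵀA = [[100.0000, 20.0000]; [20.0000, 6]], rhs = [58.8484, 15.5413]ᵀ  (here Σs = 20.0000, Σ(s)² = 100.0000, Σln g = 15.5413, Σs·ln g = 58.8484).
Solving (det = 200.0000): k = 0.21132, ln C = 1.88583, so C = exp(1.88583) = 6.59182.

k = 0.211, C = 6.592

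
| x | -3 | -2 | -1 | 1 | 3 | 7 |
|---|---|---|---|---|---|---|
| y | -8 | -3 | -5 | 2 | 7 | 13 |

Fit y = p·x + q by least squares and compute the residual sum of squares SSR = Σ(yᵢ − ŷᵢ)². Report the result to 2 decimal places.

The normal system AᵀA·[p, q]ᵀ = Aᵀy is [[73, 5]; [5, 6]]·[p, q]ᵀ = [149, 6]ᵀ.
Eliminating q: 6·(row 1) − 5·(row 2) gives 413·p = 6·149 − 5·6 = 864, so p = 864/413.
Then q = (6 − 5·(864/413))/6 = -307/413.
Residuals: -405/413, 796/413, -894/413, 269/413, 606/413, -372/413; SSR = 5266/413.

SSR = 12.75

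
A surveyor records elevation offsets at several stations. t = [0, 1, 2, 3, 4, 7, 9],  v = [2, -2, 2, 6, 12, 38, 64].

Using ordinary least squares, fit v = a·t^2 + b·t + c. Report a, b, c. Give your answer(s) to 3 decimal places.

Entries of XᵀX: Σt^2·t^2 = 9316, Σt^2·t = 1172, Σt^2 = 160, Σt·t = 160, Σt = 26, Σ1 = 7.
And Σt^2·v = 7298, Σt·v = 910, Σv = 122.
So XᵀX·[a, b, c]ᵀ = Xᵀv: [[9316, 1172, 160]; [1172, 160, 26]; [160, 26, 7]]·[a, b, c]ᵀ = [7298, 910, 122]ᵀ.
Inverting the 3×3 Gram matrix, [a, b, c]ᵀ = [179/204, -161/204, 31/102]ᵀ.

a = 0.877, b = -0.789, c = 0.304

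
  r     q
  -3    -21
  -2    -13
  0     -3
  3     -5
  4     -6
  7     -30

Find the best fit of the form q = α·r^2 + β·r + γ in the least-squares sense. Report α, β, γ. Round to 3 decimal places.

Entries of XᵀX: Σr^2·r^2 = 2835, Σr^2·r = 399, Σr^2 = 87, Σr·r = 87, Σr = 9, Σ1 = 6.
Right-hand side: Σr^2·q = -1852, Σr·q = -160, Σq = -78.
Normal equations: [[2835, 399, 87]; [399, 87, 9]; [87, 9, 6]]·[α, β, γ]ᵀ = [-1852, -160, -78]ᵀ.
Row-reducing yields α = -157/165, β = 159/55, γ = -584/165.

α = -0.952, β = 2.891, γ = -3.539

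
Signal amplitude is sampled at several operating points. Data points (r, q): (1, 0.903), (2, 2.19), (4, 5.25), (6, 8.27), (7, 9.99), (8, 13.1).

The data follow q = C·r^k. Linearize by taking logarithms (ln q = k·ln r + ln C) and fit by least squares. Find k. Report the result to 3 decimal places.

k = 1.255

Let Y = ln q. Fitting Y = k·ln r + ln C by least squares:
Σln r = 7.8966, Σ(ln r)² = 13.7233, Σln q = 9.3269, Σln r·ln q = 16.4558.
Equations: 13.7233·k + 7.8966·ln C = 16.4558;  7.8966·k + 6·ln C = 9.3269.
Slope k = (n·Σln r·ln q − Σln r·Σln q)/(n·Σ(ln r)² − (Σln r)²) = (6·16.4558 − 7.8966·9.3269)/19.9843 = 1.25518; ln C = (Σln q − k·Σln r)/n = -0.09745.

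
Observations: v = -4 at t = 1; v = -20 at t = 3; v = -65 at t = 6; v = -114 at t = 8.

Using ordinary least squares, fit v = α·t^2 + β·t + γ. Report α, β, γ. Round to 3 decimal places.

α = -1.650, β = -0.753, γ = -1.984

AᵀA·[α, β, γ]ᵀ = Aᵀv reads: 5474·α + 756·β + 110·γ = -9820;  756·α + 110·β + 18·γ = -1366;  110·α + 18·β + 4·γ = -203.
Solving the 3×3 system (Gaussian elimination) gives α = -33/20, β = -437/580, γ = -1151/580.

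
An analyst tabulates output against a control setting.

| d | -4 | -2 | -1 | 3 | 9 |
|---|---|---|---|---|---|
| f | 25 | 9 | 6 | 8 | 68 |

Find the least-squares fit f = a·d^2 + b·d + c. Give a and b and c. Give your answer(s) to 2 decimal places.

MᵀM·[a, b, c]ᵀ = Mᵀf reads: 6915·a + 683·b + 111·c = 6022;  683·a + 111·b + 5·c = 512;  111·a + 5·b + 5·c = 116.
Inverting the 3×3 Gram matrix, [a, b, c]ᵀ = [173561/180751, -261316/180751, 601685/180751]ᵀ.

a = 0.96, b = -1.45, c = 3.33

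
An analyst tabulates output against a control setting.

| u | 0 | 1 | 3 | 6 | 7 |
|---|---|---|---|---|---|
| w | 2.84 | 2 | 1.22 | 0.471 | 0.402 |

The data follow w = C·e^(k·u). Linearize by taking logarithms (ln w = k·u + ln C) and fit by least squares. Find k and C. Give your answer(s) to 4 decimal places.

With ln wᵢ as the transformed response and uᵢ as the regressor:
Over the data: Σu = 17.0000, Σ(u)² = 95.0000, Σln w = 0.2716, Σu·ln w = -9.6068.
Normal system: [[95.0000, 17.0000]; [17.0000, 5]]·[k, ln C]ᵀ = [-9.6068, 0.2716]ᵀ.
Solving (det = 186.0000): k = -0.28307, ln C = 1.01676, so C = exp(1.01676) = 2.76423.

k = -0.2831, C = 2.7642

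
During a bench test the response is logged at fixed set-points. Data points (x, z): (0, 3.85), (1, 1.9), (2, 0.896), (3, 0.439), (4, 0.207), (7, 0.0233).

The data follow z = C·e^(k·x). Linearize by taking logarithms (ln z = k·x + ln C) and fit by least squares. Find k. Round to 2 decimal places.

k = -0.73

Linearized form: ln z = k·x + ln C. From the 6 transformed points,
XᵀX = [[79.0000, 17.0000]; [17.0000, 6]], rhs = [-34.6628, -4.2775]ᵀ  (here Σx = 17.0000, Σ(x)² = 79.0000, Σln z = -4.2775, Σx·ln z = -34.6628).
Solving (det = 185.0000): k = -0.73113, ln C = 1.35863.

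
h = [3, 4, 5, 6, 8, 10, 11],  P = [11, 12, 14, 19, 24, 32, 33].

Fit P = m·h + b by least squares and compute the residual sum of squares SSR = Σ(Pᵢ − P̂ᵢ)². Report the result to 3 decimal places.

SSR = 7.714

Normal-equation sums: Σh·h = 371, Σh = 47, Σ1 = 7.
For MᵀP: Σh·P = 1140, ΣP = 145.
So MᵀM·[m, b]ᵀ = MᵀP: [[371, 47]; [47, 7]]·[m, b]ᵀ = [1140, 145]ᵀ.
Δ = 371·7 − 47² = 388.
m = (1140·7 − 47·145)/388 = 1165/388; b = (371·145 − 47·1140)/388 = 215/388.
Residuals: 279/194, -219/388, -152/97, 167/388, -223/388, 551/388, -113/194; SSR = 2993/388.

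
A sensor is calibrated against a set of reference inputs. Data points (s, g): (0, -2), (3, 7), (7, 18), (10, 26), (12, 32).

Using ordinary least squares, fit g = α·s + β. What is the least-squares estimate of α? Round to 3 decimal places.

Normal-equation sums: Σs·s = 302, Σs = 32, Σ1 = 5.
And Σs·g = 791, Σg = 81.
So MᵀM·[α, β]ᵀ = Mᵀg: [[302, 32]; [32, 5]]·[α, β]ᵀ = [791, 81]ᵀ.
det = 302·5 − 32² = 486.
α = (791·5 − 32·81)/486 = 1363/486; β = (302·81 − 32·791)/486 = -425/243.

α = 2.805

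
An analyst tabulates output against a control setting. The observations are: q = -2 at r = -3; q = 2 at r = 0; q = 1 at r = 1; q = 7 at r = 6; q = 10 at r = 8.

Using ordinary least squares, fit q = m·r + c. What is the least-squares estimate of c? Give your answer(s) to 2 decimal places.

From the data, Σr·r = 110, Σr = 12, Σ1 = 5.
And Σr·q = 129, Σq = 18.
So MᵀM·[m, c]ᵀ = Mᵀq: [[110, 12]; [12, 5]]·[m, c]ᵀ = [129, 18]ᵀ.
Determinant 110·5 − 12² = 406.
m = (129·5 − 12·18)/406 = 429/406; c = (110·18 − 12·129)/406 = 216/203.

c = 1.06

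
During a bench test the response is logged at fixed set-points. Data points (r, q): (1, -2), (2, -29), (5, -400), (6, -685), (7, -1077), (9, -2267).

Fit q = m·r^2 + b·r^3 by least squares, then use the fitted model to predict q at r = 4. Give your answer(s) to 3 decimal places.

Normal-equation sums: Σr^2·r^2 = 10900, Σr^2·r^3 = 86790, Σr^3·r^3 = 711436.
And Σr^2·q = -271178, Σr^3·q = -2220248.
MᵀM·[m, b]ᵀ = Mᵀq becomes [[10900, 86790]; [86790, 711436]]·[m, b]ᵀ = [-271178, -2220248]ᵀ.
Eliminating b: 711436·(row 1) − 86790·(row 2) gives 222148300·m = 711436·(-271178) − 86790·(-2220248) = -230467688, so m = -5237902/5048825.
Then b = ((-2220248) − 86790·(-5237902/5048825))/711436 = -33258229/11107415.
At r = 4: q̂ = (-5237902/5048825)·(16) + (-33258229/11107415)·(64) = -11564504032/55537075.

q̂ = -208.230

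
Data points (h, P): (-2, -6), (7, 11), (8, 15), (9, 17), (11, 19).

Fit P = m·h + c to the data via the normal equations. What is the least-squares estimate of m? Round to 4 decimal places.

m = 1.9901

Sums needed: Σh·h = 319, Σh = 33, Σ1 = 5.
Moment sums: Σh·P = 571, ΣP = 56.
So AᵀA·[m, c]ᵀ = AᵀP: [[319, 33]; [33, 5]]·[m, c]ᵀ = [571, 56]ᵀ.
Determinant 319·5 − 33² = 506.
m = (571·5 − 33·56)/506 = 1007/506; c = (319·56 − 33·571)/506 = -89/46.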